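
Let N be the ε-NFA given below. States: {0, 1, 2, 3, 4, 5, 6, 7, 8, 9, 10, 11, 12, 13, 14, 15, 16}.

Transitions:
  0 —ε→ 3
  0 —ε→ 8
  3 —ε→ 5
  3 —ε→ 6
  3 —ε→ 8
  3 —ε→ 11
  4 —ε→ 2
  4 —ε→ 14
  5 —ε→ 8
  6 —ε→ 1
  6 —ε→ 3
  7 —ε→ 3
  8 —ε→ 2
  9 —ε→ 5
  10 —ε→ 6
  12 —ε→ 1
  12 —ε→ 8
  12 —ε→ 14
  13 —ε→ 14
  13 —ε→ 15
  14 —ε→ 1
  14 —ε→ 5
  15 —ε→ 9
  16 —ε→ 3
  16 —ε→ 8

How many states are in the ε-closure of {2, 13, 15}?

8

Start with {2, 13, 15}.
From 13 via ε: add 14.
From 15 via ε: add 9.
From 9 via ε: add 5.
From 14 via ε: add 1.
From 5 via ε: add 8.
ε-closure = {1, 2, 5, 8, 9, 13, 14, 15}, which has 8 states.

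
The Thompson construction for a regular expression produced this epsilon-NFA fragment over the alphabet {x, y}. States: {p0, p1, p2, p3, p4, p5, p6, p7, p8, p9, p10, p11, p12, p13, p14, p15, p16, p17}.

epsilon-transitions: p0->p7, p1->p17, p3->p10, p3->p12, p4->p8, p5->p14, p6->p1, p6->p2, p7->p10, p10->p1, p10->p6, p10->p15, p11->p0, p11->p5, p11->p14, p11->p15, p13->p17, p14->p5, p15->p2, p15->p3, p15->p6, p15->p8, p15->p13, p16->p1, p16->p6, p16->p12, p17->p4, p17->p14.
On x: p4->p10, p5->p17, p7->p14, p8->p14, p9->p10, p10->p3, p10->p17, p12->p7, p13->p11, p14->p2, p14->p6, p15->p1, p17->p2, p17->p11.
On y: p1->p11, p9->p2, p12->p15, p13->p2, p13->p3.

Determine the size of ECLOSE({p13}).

6

Start with {p13}.
From p13 via epsilon: add p17.
From p17 via epsilon: add p4, p14.
From p4 via epsilon: add p8.
From p14 via epsilon: add p5.
epsilon-closure = {p4, p5, p8, p13, p14, p17}, which has 6 states.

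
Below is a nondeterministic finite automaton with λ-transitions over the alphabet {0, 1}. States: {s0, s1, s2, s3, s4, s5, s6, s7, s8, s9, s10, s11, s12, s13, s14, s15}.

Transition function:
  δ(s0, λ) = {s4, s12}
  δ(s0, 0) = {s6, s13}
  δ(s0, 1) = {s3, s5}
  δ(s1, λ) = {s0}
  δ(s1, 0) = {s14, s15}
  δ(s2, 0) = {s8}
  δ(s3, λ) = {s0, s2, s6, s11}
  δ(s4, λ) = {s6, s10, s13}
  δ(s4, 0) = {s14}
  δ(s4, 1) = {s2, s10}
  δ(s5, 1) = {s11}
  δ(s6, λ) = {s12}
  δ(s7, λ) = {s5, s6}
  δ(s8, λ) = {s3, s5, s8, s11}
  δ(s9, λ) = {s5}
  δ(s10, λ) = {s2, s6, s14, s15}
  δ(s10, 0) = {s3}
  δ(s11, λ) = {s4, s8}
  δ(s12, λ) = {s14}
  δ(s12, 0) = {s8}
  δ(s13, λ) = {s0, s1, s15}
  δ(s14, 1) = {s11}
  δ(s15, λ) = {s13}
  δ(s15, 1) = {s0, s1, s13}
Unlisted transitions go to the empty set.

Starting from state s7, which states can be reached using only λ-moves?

Start with {s7}.
From s7 via λ: add s5, s6.
From s6 via λ: add s12.
From s12 via λ: add s14.
No new states can be added; the closed set is {s5, s6, s7, s12, s14}.

{s5, s6, s7, s12, s14}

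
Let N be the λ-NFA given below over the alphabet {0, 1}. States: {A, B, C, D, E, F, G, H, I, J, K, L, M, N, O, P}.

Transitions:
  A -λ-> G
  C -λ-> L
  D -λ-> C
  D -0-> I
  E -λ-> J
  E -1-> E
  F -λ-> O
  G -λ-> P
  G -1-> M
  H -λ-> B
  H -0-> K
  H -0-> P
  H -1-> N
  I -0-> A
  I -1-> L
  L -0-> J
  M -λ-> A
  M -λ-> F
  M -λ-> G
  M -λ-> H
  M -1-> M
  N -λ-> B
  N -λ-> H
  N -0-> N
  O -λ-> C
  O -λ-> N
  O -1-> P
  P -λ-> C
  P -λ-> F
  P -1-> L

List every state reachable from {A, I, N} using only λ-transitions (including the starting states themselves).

{A, B, C, F, G, H, I, L, N, O, P}

Start with {A, I, N}.
From A via λ: add G.
From N via λ: add B, H.
From G via λ: add P.
From P via λ: add C, F.
From C via λ: add L.
From F via λ: add O.
No new states can be added; the closed set is {A, B, C, F, G, H, I, L, N, O, P}.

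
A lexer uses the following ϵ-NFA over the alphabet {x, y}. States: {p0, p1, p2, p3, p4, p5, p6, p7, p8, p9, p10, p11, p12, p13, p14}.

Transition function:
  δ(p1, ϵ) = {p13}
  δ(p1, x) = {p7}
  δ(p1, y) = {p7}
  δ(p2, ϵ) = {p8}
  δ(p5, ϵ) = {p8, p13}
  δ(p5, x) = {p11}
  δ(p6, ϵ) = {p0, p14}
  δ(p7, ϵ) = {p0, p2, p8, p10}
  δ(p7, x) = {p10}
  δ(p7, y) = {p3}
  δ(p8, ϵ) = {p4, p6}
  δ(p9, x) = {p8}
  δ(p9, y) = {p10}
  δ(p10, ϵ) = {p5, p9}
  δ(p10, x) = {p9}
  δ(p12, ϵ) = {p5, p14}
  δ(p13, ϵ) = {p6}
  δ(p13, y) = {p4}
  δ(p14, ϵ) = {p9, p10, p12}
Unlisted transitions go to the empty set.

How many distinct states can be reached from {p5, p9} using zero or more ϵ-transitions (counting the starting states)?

Start with {p5, p9}.
From p5 via ϵ: add p8, p13.
From p8 via ϵ: add p4, p6.
From p6 via ϵ: add p0, p14.
From p14 via ϵ: add p10, p12.
ϵ-closure = {p0, p4, p5, p6, p8, p9, p10, p12, p13, p14}, which has 10 states.

10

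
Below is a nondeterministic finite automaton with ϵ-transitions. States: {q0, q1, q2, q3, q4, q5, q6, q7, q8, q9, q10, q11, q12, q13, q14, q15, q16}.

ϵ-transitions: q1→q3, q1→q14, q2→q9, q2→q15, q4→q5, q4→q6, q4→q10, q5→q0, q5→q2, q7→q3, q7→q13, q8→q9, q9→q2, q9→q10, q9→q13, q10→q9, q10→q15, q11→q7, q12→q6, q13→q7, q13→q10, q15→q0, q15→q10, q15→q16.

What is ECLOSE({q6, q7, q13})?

{q0, q2, q3, q6, q7, q9, q10, q13, q15, q16}

Start with {q6, q7, q13}.
From q7 via ϵ: add q3.
From q13 via ϵ: add q10.
From q10 via ϵ: add q9, q15.
From q9 via ϵ: add q2.
From q15 via ϵ: add q0, q16.
No new states can be added; the closed set is {q0, q2, q3, q6, q7, q9, q10, q13, q15, q16}.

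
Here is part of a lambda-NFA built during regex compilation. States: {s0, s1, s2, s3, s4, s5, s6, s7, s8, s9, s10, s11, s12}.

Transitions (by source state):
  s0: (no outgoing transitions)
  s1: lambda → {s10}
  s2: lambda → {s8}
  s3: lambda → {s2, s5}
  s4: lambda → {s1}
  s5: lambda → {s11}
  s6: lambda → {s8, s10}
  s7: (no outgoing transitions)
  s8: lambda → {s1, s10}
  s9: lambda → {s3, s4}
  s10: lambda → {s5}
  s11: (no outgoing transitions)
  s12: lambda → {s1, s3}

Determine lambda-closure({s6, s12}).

Start with {s6, s12}.
From s6 via lambda: add s8, s10.
From s12 via lambda: add s1, s3.
From s3 via lambda: add s2, s5.
From s5 via lambda: add s11.
No new states can be added; the closed set is {s1, s2, s3, s5, s6, s8, s10, s11, s12}.

{s1, s2, s3, s5, s6, s8, s10, s11, s12}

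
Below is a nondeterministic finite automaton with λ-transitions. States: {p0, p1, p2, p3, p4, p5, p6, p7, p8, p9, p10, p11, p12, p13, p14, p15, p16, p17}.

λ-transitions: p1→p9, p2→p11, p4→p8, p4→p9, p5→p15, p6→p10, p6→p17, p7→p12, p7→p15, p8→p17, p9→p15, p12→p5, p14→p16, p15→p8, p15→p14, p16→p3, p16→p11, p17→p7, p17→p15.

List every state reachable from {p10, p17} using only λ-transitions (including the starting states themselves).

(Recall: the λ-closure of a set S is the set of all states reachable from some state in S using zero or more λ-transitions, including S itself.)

Start with {p10, p17}.
From p17 via λ: add p7, p15.
From p7 via λ: add p12.
From p15 via λ: add p8, p14.
From p12 via λ: add p5.
From p14 via λ: add p16.
From p16 via λ: add p3, p11.
No new states can be added; the closed set is {p3, p5, p7, p8, p10, p11, p12, p14, p15, p16, p17}.

{p3, p5, p7, p8, p10, p11, p12, p14, p15, p16, p17}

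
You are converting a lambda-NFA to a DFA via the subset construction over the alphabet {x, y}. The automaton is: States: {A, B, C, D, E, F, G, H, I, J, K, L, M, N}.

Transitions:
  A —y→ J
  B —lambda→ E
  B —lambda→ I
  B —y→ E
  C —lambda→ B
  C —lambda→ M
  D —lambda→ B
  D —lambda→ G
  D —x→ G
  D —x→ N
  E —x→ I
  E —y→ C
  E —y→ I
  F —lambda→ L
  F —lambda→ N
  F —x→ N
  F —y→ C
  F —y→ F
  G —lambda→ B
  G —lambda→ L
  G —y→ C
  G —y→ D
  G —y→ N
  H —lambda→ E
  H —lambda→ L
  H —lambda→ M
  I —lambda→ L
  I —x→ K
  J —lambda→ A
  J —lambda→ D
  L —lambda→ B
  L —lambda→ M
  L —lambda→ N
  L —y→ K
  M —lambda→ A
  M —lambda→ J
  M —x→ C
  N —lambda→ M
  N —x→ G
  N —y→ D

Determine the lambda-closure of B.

{A, B, D, E, G, I, J, L, M, N}

Start with {B}.
From B via lambda: add E, I.
From I via lambda: add L.
From L via lambda: add M, N.
From M via lambda: add A, J.
From J via lambda: add D.
From D via lambda: add G.
No new states can be added; the closed set is {A, B, D, E, G, I, J, L, M, N}.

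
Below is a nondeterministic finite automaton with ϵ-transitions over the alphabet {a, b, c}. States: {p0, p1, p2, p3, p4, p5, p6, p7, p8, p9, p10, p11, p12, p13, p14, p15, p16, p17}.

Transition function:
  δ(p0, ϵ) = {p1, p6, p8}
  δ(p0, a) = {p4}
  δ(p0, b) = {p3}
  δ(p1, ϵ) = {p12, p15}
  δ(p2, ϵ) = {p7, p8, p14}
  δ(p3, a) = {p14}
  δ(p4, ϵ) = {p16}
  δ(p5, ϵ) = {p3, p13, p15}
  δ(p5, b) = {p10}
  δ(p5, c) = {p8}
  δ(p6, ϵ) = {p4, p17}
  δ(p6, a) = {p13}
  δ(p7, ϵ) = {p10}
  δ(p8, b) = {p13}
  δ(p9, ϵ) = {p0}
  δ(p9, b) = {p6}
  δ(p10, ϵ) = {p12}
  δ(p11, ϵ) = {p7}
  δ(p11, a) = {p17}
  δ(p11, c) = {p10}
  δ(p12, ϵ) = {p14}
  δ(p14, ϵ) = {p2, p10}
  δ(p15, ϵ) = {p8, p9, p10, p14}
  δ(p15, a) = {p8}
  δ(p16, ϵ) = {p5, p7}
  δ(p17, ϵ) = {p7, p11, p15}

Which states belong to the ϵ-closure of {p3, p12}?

{p2, p3, p7, p8, p10, p12, p14}

Start with {p3, p12}.
From p12 via ϵ: add p14.
From p14 via ϵ: add p2, p10.
From p2 via ϵ: add p7, p8.
No new states can be added; the closed set is {p2, p3, p7, p8, p10, p12, p14}.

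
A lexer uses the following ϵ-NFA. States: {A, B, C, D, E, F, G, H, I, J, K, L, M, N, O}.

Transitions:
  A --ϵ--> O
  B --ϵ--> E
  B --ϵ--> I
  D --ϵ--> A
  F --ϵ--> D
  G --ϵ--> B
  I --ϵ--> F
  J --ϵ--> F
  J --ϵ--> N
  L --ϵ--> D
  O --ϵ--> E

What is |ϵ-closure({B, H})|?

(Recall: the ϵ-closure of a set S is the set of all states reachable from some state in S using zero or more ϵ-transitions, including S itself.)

8

Start with {B, H}.
From B via ϵ: add E, I.
From I via ϵ: add F.
From F via ϵ: add D.
From D via ϵ: add A.
From A via ϵ: add O.
ϵ-closure = {A, B, D, E, F, H, I, O}, which has 8 states.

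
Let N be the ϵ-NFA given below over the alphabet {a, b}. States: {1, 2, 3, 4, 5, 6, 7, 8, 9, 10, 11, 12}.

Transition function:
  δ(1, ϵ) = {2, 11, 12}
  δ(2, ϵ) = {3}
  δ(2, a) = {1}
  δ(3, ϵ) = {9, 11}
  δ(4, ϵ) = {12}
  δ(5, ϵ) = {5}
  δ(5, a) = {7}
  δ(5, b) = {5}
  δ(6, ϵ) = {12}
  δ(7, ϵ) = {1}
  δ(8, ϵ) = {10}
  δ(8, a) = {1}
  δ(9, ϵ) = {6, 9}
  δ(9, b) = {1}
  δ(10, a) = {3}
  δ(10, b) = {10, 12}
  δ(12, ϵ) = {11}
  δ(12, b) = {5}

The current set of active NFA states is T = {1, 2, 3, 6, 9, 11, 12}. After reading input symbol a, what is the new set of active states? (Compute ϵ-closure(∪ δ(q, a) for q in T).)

2 on a → {1}.
No a-transition from 1, 3, 6, 9, 11, 12.
Union after reading a: {1}.
Now take the ϵ-closure:
From 1 via ϵ: add 2, 11, 12.
From 2 via ϵ: add 3.
From 3 via ϵ: add 9.
From 9 via ϵ: add 6.
No new states can be added; the closed set is {1, 2, 3, 6, 9, 11, 12}.

{1, 2, 3, 6, 9, 11, 12}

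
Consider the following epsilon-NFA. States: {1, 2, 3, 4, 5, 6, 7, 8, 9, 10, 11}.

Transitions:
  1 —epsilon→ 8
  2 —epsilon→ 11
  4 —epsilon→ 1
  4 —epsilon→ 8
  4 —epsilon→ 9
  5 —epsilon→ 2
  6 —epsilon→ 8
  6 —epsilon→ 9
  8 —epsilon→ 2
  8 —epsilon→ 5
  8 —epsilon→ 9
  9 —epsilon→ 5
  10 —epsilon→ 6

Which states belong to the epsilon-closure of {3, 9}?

{2, 3, 5, 9, 11}

Start with {3, 9}.
From 9 via epsilon: add 5.
From 5 via epsilon: add 2.
From 2 via epsilon: add 11.
No new states can be added; the closed set is {2, 3, 5, 9, 11}.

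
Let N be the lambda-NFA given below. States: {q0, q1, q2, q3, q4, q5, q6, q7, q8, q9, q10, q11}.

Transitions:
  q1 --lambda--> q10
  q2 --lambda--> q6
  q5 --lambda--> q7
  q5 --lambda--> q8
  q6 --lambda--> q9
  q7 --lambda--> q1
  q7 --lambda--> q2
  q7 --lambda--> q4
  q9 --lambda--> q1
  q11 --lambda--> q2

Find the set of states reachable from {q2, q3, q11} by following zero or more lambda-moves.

Start with {q2, q3, q11}.
From q2 via lambda: add q6.
From q6 via lambda: add q9.
From q9 via lambda: add q1.
From q1 via lambda: add q10.
No new states can be added; the closed set is {q1, q2, q3, q6, q9, q10, q11}.

{q1, q2, q3, q6, q9, q10, q11}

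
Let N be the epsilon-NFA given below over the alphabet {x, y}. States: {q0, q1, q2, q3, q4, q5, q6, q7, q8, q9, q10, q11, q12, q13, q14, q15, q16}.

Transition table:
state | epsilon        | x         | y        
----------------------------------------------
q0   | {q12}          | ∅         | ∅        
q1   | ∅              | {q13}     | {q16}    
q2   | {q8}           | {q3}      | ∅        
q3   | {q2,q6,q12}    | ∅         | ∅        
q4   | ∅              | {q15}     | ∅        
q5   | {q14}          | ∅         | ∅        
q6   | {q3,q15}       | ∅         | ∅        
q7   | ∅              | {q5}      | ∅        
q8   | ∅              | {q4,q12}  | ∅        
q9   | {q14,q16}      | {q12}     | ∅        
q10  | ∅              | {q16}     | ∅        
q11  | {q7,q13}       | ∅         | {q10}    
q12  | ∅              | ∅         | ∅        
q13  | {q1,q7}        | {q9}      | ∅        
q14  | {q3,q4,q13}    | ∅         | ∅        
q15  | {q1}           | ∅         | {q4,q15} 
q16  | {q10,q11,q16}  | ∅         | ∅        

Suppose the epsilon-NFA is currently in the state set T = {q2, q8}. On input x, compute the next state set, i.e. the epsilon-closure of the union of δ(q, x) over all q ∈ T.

{q1, q2, q3, q4, q6, q8, q12, q15}

q2 on x → {q3}.
q8 on x → {q4, q12}.
Union after reading x: {q3, q4, q12}.
Now take the epsilon-closure:
From q3 via epsilon: add q2, q6.
From q2 via epsilon: add q8.
From q6 via epsilon: add q15.
From q15 via epsilon: add q1.
No new states can be added; the closed set is {q1, q2, q3, q4, q6, q8, q12, q15}.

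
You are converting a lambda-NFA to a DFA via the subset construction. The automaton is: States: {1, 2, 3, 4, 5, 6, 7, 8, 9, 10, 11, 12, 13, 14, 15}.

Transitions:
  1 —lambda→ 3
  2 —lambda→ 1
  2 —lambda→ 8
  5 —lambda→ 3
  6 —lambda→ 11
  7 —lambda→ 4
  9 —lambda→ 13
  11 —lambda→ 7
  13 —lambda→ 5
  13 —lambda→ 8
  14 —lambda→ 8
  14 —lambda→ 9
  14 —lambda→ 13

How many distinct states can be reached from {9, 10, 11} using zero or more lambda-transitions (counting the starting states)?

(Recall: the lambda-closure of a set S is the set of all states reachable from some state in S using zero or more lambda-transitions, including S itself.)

Start with {9, 10, 11}.
From 9 via lambda: add 13.
From 11 via lambda: add 7.
From 7 via lambda: add 4.
From 13 via lambda: add 5, 8.
From 5 via lambda: add 3.
lambda-closure = {3, 4, 5, 7, 8, 9, 10, 11, 13}, which has 9 states.

9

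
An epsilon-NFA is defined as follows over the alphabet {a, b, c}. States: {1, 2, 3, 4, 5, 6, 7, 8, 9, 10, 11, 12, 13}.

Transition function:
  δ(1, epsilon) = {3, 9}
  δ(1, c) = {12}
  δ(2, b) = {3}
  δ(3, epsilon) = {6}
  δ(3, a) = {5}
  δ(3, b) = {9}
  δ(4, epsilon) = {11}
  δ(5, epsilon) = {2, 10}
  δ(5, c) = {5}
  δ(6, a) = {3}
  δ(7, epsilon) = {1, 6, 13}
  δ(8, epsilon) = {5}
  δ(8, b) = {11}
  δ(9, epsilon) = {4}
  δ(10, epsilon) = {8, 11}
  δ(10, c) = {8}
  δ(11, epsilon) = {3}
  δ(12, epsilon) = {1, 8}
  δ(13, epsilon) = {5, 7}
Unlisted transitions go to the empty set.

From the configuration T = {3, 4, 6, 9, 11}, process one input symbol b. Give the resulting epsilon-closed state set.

3 on b → {9}.
No b-transition from 4, 6, 9, 11.
Union after reading b: {9}.
Now take the epsilon-closure:
From 9 via epsilon: add 4.
From 4 via epsilon: add 11.
From 11 via epsilon: add 3.
From 3 via epsilon: add 6.
No new states can be added; the closed set is {3, 4, 6, 9, 11}.

{3, 4, 6, 9, 11}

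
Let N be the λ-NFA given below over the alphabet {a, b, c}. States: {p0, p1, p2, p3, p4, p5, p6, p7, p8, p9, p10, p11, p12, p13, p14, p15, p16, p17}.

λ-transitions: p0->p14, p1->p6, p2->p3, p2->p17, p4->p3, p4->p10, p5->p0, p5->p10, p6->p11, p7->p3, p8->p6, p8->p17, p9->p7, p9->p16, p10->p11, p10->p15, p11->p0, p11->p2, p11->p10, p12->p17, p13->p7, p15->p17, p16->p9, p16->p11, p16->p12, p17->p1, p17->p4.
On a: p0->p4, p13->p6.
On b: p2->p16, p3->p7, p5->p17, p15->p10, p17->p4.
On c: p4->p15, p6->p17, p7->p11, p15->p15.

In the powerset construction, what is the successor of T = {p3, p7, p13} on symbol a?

p13 on a → {p6}.
No a-transition from p3, p7.
Union after reading a: {p6}.
Now take the λ-closure:
From p6 via λ: add p11.
From p11 via λ: add p0, p2, p10.
From p0 via λ: add p14.
From p2 via λ: add p3, p17.
From p10 via λ: add p15.
From p17 via λ: add p1, p4.
No new states can be added; the closed set is {p0, p1, p2, p3, p4, p6, p10, p11, p14, p15, p17}.

{p0, p1, p2, p3, p4, p6, p10, p11, p14, p15, p17}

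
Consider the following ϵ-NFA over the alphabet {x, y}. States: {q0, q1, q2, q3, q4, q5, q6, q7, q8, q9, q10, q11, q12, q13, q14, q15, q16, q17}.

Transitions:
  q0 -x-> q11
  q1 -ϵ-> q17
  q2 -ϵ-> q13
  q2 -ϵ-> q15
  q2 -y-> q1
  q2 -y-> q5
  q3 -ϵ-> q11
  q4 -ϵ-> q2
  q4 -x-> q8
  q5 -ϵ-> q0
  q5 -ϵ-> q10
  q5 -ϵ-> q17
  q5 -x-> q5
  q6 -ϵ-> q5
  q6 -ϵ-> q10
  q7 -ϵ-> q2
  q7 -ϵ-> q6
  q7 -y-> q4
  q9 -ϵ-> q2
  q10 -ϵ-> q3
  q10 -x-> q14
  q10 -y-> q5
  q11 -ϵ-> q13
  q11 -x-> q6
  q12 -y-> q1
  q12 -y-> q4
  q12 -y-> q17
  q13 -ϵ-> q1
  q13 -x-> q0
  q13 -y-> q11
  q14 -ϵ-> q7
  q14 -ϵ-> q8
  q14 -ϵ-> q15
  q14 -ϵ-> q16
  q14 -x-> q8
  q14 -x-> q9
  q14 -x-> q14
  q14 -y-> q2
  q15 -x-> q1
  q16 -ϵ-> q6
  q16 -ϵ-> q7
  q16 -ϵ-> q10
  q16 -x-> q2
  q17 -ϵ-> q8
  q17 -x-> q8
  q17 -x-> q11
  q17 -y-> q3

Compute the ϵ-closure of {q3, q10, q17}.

Start with {q3, q10, q17}.
From q3 via ϵ: add q11.
From q17 via ϵ: add q8.
From q11 via ϵ: add q13.
From q13 via ϵ: add q1.
No new states can be added; the closed set is {q1, q3, q8, q10, q11, q13, q17}.

{q1, q3, q8, q10, q11, q13, q17}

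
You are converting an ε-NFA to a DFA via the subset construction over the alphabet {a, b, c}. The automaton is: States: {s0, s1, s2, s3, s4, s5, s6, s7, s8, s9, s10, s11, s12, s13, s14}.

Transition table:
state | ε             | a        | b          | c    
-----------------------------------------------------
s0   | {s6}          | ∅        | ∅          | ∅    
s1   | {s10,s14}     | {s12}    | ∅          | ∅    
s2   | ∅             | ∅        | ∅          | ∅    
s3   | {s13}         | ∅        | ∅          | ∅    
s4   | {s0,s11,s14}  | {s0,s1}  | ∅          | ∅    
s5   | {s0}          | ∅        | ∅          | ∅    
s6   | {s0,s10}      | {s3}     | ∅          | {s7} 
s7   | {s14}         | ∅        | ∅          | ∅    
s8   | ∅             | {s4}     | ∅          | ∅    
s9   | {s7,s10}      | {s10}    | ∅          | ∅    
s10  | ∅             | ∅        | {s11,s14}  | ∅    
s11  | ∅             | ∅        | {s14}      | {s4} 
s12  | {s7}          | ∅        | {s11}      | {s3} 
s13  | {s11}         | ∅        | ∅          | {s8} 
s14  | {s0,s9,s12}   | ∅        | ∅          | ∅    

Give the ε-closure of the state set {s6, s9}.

Start with {s6, s9}.
From s6 via ε: add s0, s10.
From s9 via ε: add s7.
From s7 via ε: add s14.
From s14 via ε: add s12.
No new states can be added; the closed set is {s0, s6, s7, s9, s10, s12, s14}.

{s0, s6, s7, s9, s10, s12, s14}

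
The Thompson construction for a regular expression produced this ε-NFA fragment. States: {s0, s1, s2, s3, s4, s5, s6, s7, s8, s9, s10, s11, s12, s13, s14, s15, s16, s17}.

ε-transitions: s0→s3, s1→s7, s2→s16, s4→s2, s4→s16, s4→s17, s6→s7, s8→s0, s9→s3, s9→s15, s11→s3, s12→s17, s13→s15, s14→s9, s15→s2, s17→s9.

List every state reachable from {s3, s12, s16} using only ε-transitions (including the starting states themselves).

Start with {s3, s12, s16}.
From s12 via ε: add s17.
From s17 via ε: add s9.
From s9 via ε: add s15.
From s15 via ε: add s2.
No new states can be added; the closed set is {s2, s3, s9, s12, s15, s16, s17}.

{s2, s3, s9, s12, s15, s16, s17}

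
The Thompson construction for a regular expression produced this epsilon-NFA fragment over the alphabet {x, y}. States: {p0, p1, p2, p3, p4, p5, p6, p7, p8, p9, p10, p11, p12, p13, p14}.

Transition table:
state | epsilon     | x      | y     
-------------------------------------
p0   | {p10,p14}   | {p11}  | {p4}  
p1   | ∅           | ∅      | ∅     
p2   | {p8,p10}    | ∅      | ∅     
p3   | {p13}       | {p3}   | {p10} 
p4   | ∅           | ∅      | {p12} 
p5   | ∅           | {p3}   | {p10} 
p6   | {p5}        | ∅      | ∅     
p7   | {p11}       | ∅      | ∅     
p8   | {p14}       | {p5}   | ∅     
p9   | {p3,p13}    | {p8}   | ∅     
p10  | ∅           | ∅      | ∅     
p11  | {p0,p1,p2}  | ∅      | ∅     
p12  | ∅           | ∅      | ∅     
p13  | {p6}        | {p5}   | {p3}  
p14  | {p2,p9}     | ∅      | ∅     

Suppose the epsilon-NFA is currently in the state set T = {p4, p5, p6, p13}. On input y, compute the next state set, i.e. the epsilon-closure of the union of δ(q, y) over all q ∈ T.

p4 on y → {p12}.
p5 on y → {p10}.
p13 on y → {p3}.
No y-transition from p6.
Union after reading y: {p3, p10, p12}.
Now take the epsilon-closure:
From p3 via epsilon: add p13.
From p13 via epsilon: add p6.
From p6 via epsilon: add p5.
No new states can be added; the closed set is {p3, p5, p6, p10, p12, p13}.

{p3, p5, p6, p10, p12, p13}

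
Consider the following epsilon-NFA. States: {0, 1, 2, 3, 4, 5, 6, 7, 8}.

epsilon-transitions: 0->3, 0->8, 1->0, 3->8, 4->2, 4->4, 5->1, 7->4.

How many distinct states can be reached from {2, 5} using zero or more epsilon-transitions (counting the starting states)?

6

Start with {2, 5}.
From 5 via epsilon: add 1.
From 1 via epsilon: add 0.
From 0 via epsilon: add 3, 8.
epsilon-closure = {0, 1, 2, 3, 5, 8}, which has 6 states.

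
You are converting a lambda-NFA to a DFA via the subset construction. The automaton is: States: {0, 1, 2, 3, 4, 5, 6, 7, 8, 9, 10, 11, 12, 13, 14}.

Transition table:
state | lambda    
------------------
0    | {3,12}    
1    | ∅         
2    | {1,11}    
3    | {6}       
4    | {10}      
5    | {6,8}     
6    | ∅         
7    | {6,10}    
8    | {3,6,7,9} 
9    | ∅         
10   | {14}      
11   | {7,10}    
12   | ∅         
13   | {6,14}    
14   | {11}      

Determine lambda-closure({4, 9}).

Start with {4, 9}.
From 4 via lambda: add 10.
From 10 via lambda: add 14.
From 14 via lambda: add 11.
From 11 via lambda: add 7.
From 7 via lambda: add 6.
No new states can be added; the closed set is {4, 6, 7, 9, 10, 11, 14}.

{4, 6, 7, 9, 10, 11, 14}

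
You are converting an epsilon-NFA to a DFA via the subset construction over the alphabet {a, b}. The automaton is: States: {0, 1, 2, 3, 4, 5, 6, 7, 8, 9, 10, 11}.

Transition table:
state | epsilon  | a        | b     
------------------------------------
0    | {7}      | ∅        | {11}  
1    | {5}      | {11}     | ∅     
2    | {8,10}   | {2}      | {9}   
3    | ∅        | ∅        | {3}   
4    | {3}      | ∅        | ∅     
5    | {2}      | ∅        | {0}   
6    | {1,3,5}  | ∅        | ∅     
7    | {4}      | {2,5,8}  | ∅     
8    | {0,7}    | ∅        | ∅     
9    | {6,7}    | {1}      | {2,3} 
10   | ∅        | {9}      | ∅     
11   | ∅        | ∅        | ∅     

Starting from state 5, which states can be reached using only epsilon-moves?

{0, 2, 3, 4, 5, 7, 8, 10}

Start with {5}.
From 5 via epsilon: add 2.
From 2 via epsilon: add 8, 10.
From 8 via epsilon: add 0, 7.
From 7 via epsilon: add 4.
From 4 via epsilon: add 3.
No new states can be added; the closed set is {0, 2, 3, 4, 5, 7, 8, 10}.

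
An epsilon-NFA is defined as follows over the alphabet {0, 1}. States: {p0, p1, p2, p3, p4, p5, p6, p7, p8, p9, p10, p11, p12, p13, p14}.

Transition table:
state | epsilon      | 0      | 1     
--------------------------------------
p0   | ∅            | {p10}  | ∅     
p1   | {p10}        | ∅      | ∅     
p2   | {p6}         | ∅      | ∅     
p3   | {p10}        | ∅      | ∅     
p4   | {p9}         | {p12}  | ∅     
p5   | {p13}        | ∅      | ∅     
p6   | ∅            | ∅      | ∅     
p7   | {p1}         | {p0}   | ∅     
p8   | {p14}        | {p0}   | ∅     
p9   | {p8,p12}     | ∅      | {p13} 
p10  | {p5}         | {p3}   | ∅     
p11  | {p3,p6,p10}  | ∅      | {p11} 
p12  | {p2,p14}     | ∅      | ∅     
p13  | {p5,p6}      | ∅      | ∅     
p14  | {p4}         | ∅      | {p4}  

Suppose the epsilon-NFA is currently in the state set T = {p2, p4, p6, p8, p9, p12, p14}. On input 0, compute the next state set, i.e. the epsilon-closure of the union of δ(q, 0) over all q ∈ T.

p4 on 0 → {p12}.
p8 on 0 → {p0}.
No 0-transition from p2, p6, p9, p12, p14.
Union after reading 0: {p0, p12}.
Now take the epsilon-closure:
From p12 via epsilon: add p2, p14.
From p2 via epsilon: add p6.
From p14 via epsilon: add p4.
From p4 via epsilon: add p9.
From p9 via epsilon: add p8.
No new states can be added; the closed set is {p0, p2, p4, p6, p8, p9, p12, p14}.

{p0, p2, p4, p6, p8, p9, p12, p14}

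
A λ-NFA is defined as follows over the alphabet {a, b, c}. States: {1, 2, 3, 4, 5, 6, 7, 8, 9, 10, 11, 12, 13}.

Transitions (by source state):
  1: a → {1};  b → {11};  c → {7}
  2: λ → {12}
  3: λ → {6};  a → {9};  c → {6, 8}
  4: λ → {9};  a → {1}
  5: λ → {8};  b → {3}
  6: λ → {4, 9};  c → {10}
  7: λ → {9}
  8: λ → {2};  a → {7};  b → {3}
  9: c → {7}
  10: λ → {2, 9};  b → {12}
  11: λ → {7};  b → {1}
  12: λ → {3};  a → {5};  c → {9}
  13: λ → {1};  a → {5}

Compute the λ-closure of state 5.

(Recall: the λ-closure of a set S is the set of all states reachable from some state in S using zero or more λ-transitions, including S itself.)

{2, 3, 4, 5, 6, 8, 9, 12}

Start with {5}.
From 5 via λ: add 8.
From 8 via λ: add 2.
From 2 via λ: add 12.
From 12 via λ: add 3.
From 3 via λ: add 6.
From 6 via λ: add 4, 9.
No new states can be added; the closed set is {2, 3, 4, 5, 6, 8, 9, 12}.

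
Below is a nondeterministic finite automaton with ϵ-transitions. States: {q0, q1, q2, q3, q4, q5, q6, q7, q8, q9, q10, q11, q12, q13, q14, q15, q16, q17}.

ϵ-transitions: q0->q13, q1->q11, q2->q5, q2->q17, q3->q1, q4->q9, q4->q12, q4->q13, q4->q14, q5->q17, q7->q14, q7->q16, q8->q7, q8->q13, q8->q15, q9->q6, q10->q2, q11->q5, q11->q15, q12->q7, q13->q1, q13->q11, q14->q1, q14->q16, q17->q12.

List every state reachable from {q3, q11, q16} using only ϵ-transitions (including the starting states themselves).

{q1, q3, q5, q7, q11, q12, q14, q15, q16, q17}

Start with {q3, q11, q16}.
From q3 via ϵ: add q1.
From q11 via ϵ: add q5, q15.
From q5 via ϵ: add q17.
From q17 via ϵ: add q12.
From q12 via ϵ: add q7.
From q7 via ϵ: add q14.
No new states can be added; the closed set is {q1, q3, q5, q7, q11, q12, q14, q15, q16, q17}.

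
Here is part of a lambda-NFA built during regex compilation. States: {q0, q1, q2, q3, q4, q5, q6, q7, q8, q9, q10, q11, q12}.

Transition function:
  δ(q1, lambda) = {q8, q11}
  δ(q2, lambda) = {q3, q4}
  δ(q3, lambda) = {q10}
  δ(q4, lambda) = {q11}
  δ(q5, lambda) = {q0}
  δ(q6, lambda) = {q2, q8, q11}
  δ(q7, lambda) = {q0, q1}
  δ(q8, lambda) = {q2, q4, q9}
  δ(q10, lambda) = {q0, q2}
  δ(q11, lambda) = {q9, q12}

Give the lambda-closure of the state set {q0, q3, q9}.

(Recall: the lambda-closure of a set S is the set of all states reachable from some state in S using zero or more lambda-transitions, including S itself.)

Start with {q0, q3, q9}.
From q3 via lambda: add q10.
From q10 via lambda: add q2.
From q2 via lambda: add q4.
From q4 via lambda: add q11.
From q11 via lambda: add q12.
No new states can be added; the closed set is {q0, q2, q3, q4, q9, q10, q11, q12}.

{q0, q2, q3, q4, q9, q10, q11, q12}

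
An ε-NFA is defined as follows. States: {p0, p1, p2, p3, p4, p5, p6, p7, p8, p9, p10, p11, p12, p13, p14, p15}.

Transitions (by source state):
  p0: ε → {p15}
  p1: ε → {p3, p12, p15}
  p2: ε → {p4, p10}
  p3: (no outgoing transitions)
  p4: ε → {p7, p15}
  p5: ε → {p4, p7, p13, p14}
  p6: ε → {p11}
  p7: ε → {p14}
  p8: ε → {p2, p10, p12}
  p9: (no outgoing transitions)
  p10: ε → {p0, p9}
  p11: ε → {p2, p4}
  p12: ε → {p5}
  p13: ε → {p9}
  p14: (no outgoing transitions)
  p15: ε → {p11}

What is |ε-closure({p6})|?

10

Start with {p6}.
From p6 via ε: add p11.
From p11 via ε: add p2, p4.
From p2 via ε: add p10.
From p4 via ε: add p7, p15.
From p7 via ε: add p14.
From p10 via ε: add p0, p9.
ε-closure = {p0, p2, p4, p6, p7, p9, p10, p11, p14, p15}, which has 10 states.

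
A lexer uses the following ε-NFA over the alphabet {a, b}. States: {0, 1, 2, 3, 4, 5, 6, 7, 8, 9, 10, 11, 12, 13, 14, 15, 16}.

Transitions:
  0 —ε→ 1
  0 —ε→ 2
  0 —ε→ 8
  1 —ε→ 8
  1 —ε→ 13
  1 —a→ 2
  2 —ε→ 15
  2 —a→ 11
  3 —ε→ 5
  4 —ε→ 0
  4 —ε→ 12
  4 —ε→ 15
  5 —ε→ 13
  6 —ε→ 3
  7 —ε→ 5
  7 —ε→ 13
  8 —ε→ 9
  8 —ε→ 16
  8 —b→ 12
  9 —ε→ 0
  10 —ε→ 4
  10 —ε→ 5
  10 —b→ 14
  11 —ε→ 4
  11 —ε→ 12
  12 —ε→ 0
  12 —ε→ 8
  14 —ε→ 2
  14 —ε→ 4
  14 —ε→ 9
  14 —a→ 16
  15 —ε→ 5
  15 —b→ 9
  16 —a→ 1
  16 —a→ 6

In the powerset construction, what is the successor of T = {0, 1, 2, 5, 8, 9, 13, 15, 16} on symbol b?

8 on b → {12}.
15 on b → {9}.
No b-transition from 0, 1, 2, 5, 9, 13, 16.
Union after reading b: {9, 12}.
Now take the ε-closure:
From 9 via ε: add 0.
From 12 via ε: add 8.
From 0 via ε: add 1, 2.
From 8 via ε: add 16.
From 1 via ε: add 13.
From 2 via ε: add 15.
From 15 via ε: add 5.
No new states can be added; the closed set is {0, 1, 2, 5, 8, 9, 12, 13, 15, 16}.

{0, 1, 2, 5, 8, 9, 12, 13, 15, 16}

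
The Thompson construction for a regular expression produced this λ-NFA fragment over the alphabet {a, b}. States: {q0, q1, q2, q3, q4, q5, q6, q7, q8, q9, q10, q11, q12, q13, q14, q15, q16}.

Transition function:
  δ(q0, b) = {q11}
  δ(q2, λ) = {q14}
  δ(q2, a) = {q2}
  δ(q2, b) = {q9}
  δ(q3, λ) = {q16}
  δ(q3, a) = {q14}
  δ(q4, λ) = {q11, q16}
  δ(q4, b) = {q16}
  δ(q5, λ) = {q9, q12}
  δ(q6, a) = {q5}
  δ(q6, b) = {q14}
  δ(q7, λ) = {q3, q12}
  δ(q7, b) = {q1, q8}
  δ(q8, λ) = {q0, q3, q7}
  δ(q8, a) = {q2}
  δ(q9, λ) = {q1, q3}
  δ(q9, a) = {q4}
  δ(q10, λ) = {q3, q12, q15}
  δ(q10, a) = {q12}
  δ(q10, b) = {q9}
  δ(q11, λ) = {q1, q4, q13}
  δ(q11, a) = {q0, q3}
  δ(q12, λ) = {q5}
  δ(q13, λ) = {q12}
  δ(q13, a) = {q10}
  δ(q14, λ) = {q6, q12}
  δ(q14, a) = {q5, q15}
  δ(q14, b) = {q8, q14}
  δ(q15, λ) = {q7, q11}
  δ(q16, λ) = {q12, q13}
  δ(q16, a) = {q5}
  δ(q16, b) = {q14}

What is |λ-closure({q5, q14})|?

9

Start with {q5, q14}.
From q5 via λ: add q9, q12.
From q14 via λ: add q6.
From q9 via λ: add q1, q3.
From q3 via λ: add q16.
From q16 via λ: add q13.
λ-closure = {q1, q3, q5, q6, q9, q12, q13, q14, q16}, which has 9 states.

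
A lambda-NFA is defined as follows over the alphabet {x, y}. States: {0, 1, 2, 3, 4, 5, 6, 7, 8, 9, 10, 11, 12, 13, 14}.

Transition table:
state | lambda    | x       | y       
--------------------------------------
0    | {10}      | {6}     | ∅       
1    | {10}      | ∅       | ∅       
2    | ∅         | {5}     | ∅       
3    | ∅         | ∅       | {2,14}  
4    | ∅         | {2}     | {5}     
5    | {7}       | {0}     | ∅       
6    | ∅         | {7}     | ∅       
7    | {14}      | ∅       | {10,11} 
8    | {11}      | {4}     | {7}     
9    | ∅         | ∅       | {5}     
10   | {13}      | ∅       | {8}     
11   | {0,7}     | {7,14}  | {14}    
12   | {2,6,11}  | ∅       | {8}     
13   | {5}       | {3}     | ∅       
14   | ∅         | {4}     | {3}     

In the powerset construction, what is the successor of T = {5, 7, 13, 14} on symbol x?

{0, 3, 4, 5, 7, 10, 13, 14}

5 on x → {0}.
13 on x → {3}.
14 on x → {4}.
No x-transition from 7.
Union after reading x: {0, 3, 4}.
Now take the lambda-closure:
From 0 via lambda: add 10.
From 10 via lambda: add 13.
From 13 via lambda: add 5.
From 5 via lambda: add 7.
From 7 via lambda: add 14.
No new states can be added; the closed set is {0, 3, 4, 5, 7, 10, 13, 14}.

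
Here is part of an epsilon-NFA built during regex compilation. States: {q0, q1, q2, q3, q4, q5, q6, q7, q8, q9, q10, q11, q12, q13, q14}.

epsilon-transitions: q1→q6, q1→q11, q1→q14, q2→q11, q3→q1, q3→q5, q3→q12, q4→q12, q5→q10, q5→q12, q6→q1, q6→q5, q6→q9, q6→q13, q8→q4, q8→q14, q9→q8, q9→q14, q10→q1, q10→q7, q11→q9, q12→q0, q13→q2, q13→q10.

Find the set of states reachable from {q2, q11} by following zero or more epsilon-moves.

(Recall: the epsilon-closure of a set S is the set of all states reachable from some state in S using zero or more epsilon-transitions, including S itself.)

Start with {q2, q11}.
From q11 via epsilon: add q9.
From q9 via epsilon: add q8, q14.
From q8 via epsilon: add q4.
From q4 via epsilon: add q12.
From q12 via epsilon: add q0.
No new states can be added; the closed set is {q0, q2, q4, q8, q9, q11, q12, q14}.

{q0, q2, q4, q8, q9, q11, q12, q14}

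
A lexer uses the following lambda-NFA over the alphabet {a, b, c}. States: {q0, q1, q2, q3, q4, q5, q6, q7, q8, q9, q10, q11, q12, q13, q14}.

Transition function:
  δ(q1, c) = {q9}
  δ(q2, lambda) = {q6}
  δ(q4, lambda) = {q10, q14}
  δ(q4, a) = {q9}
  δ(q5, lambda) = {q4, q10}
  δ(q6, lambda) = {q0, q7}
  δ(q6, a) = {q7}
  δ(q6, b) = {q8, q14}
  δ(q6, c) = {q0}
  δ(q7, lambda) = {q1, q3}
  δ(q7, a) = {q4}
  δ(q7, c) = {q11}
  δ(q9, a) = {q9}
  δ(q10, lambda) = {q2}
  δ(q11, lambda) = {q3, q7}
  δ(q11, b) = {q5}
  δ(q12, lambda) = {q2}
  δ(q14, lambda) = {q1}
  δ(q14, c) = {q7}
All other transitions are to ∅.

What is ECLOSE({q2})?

{q0, q1, q2, q3, q6, q7}

Start with {q2}.
From q2 via lambda: add q6.
From q6 via lambda: add q0, q7.
From q7 via lambda: add q1, q3.
No new states can be added; the closed set is {q0, q1, q2, q3, q6, q7}.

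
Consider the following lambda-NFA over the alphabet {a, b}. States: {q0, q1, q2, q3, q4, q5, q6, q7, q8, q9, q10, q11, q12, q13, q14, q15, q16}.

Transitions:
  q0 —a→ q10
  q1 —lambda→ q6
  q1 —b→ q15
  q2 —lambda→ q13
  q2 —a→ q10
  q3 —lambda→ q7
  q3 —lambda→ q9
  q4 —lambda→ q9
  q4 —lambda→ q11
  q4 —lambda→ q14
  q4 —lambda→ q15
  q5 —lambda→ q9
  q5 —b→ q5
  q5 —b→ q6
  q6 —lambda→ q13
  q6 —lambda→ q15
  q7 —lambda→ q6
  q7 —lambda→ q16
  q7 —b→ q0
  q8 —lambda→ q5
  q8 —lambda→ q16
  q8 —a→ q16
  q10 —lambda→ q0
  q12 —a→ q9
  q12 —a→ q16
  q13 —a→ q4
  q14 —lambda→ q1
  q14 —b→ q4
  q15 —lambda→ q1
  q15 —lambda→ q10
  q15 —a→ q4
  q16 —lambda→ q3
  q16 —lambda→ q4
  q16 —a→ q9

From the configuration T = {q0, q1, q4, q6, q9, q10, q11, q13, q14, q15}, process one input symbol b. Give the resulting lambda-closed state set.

{q0, q1, q4, q6, q9, q10, q11, q13, q14, q15}

q1 on b → {q15}.
q14 on b → {q4}.
No b-transition from q0, q4, q6, q9, q10, q11, q13, q15.
Union after reading b: {q4, q15}.
Now take the lambda-closure:
From q4 via lambda: add q9, q11, q14.
From q15 via lambda: add q1, q10.
From q1 via lambda: add q6.
From q10 via lambda: add q0.
From q6 via lambda: add q13.
No new states can be added; the closed set is {q0, q1, q4, q6, q9, q10, q11, q13, q14, q15}.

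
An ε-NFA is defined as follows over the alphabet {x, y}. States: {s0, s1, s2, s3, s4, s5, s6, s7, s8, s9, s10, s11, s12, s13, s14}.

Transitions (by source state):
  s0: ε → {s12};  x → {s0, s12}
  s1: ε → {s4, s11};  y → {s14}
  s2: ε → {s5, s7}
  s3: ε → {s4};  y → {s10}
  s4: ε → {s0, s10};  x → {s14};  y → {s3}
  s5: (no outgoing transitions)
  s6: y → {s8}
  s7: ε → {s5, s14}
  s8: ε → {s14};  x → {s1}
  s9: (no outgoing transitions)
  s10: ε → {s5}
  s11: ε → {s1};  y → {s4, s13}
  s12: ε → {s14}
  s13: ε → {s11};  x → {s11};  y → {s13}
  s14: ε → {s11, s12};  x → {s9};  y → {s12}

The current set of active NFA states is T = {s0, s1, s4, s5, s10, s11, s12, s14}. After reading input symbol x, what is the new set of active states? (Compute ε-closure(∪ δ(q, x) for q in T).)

{s0, s1, s4, s5, s9, s10, s11, s12, s14}

s0 on x → {s0, s12}.
s4 on x → {s14}.
s14 on x → {s9}.
No x-transition from s1, s5, s10, s11, s12.
Union after reading x: {s0, s9, s12, s14}.
Now take the ε-closure:
From s14 via ε: add s11.
From s11 via ε: add s1.
From s1 via ε: add s4.
From s4 via ε: add s10.
From s10 via ε: add s5.
No new states can be added; the closed set is {s0, s1, s4, s5, s9, s10, s11, s12, s14}.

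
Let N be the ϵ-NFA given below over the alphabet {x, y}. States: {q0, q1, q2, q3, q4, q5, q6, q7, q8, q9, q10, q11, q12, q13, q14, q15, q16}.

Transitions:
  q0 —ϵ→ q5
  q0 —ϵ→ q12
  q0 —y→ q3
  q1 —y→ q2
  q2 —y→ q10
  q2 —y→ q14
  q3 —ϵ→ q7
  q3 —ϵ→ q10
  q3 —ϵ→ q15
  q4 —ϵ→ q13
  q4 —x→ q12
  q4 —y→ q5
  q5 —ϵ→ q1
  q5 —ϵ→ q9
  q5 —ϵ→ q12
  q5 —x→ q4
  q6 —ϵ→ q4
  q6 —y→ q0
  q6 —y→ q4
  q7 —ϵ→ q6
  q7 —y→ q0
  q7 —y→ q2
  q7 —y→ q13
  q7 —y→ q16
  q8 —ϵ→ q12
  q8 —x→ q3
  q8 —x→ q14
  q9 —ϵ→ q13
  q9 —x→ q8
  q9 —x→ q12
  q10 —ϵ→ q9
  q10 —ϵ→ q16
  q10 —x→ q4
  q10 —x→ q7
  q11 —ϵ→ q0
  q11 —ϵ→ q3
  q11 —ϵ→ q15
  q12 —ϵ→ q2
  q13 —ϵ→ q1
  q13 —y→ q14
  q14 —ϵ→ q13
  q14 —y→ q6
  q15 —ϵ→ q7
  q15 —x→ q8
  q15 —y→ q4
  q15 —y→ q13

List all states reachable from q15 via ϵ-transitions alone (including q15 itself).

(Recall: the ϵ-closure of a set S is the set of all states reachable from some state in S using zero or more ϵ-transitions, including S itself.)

Start with {q15}.
From q15 via ϵ: add q7.
From q7 via ϵ: add q6.
From q6 via ϵ: add q4.
From q4 via ϵ: add q13.
From q13 via ϵ: add q1.
No new states can be added; the closed set is {q1, q4, q6, q7, q13, q15}.

{q1, q4, q6, q7, q13, q15}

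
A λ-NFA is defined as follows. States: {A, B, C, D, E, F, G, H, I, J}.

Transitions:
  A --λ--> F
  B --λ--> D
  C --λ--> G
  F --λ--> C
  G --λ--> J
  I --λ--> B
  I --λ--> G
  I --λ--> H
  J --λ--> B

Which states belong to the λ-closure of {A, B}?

Start with {A, B}.
From A via λ: add F.
From B via λ: add D.
From F via λ: add C.
From C via λ: add G.
From G via λ: add J.
No new states can be added; the closed set is {A, B, C, D, F, G, J}.

{A, B, C, D, F, G, J}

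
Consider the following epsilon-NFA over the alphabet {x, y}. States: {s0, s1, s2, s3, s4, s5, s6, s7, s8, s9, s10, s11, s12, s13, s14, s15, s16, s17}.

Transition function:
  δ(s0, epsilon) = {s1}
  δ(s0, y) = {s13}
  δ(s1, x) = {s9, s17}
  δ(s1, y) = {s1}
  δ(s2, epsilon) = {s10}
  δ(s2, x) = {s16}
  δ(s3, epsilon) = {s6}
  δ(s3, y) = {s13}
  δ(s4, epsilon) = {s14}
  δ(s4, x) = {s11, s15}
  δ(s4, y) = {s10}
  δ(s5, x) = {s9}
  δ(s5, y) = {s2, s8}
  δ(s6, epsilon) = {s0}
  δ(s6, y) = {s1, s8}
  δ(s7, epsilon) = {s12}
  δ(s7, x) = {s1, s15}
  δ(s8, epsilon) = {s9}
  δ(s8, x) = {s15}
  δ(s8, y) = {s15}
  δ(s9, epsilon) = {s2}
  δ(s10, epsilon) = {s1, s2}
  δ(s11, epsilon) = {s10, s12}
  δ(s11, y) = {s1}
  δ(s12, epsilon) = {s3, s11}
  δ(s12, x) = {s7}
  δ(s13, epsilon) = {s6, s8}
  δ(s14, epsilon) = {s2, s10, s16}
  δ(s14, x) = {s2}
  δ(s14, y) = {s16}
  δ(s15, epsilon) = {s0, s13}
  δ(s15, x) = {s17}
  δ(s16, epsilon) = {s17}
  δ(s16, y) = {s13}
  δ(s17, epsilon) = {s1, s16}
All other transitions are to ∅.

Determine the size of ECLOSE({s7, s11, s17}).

11

Start with {s7, s11, s17}.
From s7 via epsilon: add s12.
From s11 via epsilon: add s10.
From s17 via epsilon: add s1, s16.
From s10 via epsilon: add s2.
From s12 via epsilon: add s3.
From s3 via epsilon: add s6.
From s6 via epsilon: add s0.
epsilon-closure = {s0, s1, s2, s3, s6, s7, s10, s11, s12, s16, s17}, which has 11 states.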